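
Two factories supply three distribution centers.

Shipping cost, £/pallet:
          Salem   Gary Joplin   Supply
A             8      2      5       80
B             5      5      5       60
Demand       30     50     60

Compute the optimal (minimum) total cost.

550

Optimal allocation:
  A–Gary: 50 pallets
  A–Joplin: 30 pallets
  B–Salem: 30 pallets
  B–Joplin: 30 pallets
Total cost = £550.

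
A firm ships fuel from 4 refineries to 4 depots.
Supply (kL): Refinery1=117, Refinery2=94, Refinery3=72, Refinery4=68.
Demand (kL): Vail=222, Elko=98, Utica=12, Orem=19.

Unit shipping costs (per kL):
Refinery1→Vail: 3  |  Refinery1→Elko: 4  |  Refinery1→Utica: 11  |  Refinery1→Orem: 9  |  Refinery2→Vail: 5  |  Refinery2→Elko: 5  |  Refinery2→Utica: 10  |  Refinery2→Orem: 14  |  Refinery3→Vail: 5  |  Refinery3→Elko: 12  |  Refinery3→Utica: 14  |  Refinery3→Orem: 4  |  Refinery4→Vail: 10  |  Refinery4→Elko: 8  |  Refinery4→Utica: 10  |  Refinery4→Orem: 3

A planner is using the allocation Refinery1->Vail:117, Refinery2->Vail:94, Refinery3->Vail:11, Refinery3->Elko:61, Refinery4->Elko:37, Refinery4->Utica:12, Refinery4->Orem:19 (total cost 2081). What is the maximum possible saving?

Current plan cost = 117·3 + 94·5 + 11·5 + 61·12 + 37·8 + 12·10 + 19·3 = 2081.
Optimal plan:
  Refinery1→Vail: 117 × 3 = 351
  Refinery2→Vail: 33 × 5 = 165
  Refinery2→Elko: 61 × 5 = 305
  Refinery3→Vail: 72 × 5 = 360
  Refinery4→Elko: 37 × 8 = 296
  Refinery4→Utica: 12 × 10 = 120
  Refinery4→Orem: 19 × 3 = 57
Optimal cost = 1654.
Saving = 2081 − 1654 = 427.

427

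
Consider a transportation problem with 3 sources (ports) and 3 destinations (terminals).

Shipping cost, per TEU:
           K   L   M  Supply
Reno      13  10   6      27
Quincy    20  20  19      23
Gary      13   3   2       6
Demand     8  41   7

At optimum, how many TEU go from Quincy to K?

8

Solving gives:
  Reno→L: 20 TEU
  Reno→M: 7 TEU
  Quincy→K: 8 TEU
  Quincy→L: 15 TEU
  Gary→L: 6 TEU
Total cost = 720.
So Quincy→K carries 8 TEU.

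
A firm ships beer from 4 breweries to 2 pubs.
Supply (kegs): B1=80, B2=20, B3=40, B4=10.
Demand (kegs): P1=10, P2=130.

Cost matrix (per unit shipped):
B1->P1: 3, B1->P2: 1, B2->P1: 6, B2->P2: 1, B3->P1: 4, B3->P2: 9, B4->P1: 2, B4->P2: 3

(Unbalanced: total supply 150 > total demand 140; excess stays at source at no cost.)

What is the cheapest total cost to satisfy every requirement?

Optimal allocation:
  B1->P2: 80 × 1 = 80
  B2->P2: 20 × 1 = 20
  B3->P1: 10 × 4 = 40
  B3->P2: 20 × 9 = 180
  B4->P2: 10 × 3 = 30
Total = 80 + 20 + 40 + 180 + 30 = 350.

350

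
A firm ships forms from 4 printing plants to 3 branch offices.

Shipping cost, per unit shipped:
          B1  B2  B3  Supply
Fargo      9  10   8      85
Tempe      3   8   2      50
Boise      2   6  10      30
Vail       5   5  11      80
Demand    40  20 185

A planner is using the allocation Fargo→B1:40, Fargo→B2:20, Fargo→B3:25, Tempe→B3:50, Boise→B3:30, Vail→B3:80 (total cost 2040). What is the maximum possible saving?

Current plan cost = 40·9 + 20·10 + 25·8 + 50·2 + 30·10 + 80·11 = 2040.
Optimal plan:
  Fargo–B3: 85 × 8 = 680
  Tempe–B3: 50 × 2 = 100
  Boise–B1: 30 × 2 = 60
  Vail–B1: 10 × 5 = 50
  Vail–B2: 20 × 5 = 100
  Vail–B3: 50 × 11 = 550
Optimal cost = 1540.
Saving = 2040 − 1540 = 500.

500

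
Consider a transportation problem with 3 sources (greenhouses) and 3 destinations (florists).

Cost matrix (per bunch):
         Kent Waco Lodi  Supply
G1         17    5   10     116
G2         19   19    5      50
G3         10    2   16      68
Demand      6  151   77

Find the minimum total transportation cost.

1149

Optimal allocation:
  G1–Waco: 89 × 5 = 445
  G1–Lodi: 27 × 10 = 270
  G2–Lodi: 50 × 5 = 250
  G3–Kent: 6 × 10 = 60
  G3–Waco: 62 × 2 = 124
Total = 445 + 270 + 250 + 60 + 124 = 1149.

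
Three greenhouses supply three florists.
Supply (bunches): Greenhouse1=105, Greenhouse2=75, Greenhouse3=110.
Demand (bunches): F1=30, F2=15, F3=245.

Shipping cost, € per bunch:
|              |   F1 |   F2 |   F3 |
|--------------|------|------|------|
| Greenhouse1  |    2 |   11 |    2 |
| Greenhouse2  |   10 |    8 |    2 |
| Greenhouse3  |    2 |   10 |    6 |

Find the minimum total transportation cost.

A cheapest plan:
  Greenhouse1–F3: 105 × €2 = €210
  Greenhouse2–F3: 75 × €2 = €150
  Greenhouse3–F1: 30 × €2 = €60
  Greenhouse3–F2: 15 × €10 = €150
  Greenhouse3–F3: 65 × €6 = €390
Total = 210 + 150 + 60 + 150 + 390 = €960.

960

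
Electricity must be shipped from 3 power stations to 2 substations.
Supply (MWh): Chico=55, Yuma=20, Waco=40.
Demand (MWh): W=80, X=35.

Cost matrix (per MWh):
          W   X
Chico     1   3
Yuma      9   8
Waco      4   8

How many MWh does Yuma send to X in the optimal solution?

20

The minimum-cost plan:
  Chico->W: 40 × 1 = 40
  Chico->X: 15 × 3 = 45
  Yuma->X: 20 × 8 = 160
  Waco->W: 40 × 4 = 160
Total cost = 405.
So Yuma→X carries 20 MWh.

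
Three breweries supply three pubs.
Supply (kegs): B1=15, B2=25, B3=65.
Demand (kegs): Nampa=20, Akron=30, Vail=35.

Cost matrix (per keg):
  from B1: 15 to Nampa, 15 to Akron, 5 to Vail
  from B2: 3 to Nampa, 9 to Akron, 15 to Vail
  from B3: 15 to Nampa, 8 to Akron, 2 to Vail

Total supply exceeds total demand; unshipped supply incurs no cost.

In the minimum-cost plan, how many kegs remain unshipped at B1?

Minimum-cost shipments:
  B2->Nampa: 20 × 3 = 60
  B3->Akron: 30 × 8 = 240
  B3->Vail: 35 × 2 = 70
Total cost = 370.
B1 ships 0 of its 15, leaving 15.

15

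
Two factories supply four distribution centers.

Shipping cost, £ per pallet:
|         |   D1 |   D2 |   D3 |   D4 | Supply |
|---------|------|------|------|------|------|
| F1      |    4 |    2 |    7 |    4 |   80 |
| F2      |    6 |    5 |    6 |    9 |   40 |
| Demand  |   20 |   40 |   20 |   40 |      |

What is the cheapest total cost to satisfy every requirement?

480

One minimum-cost allocation:
  F1 to D2: 40 × £2 = £80
  F1 to D4: 40 × £4 = £160
  F2 to D1: 20 × £6 = £120
  F2 to D3: 20 × £6 = £120
Total = 80 + 160 + 120 + 120 = £480.
(Supply check: F1 ships 80; F2 ships 40.)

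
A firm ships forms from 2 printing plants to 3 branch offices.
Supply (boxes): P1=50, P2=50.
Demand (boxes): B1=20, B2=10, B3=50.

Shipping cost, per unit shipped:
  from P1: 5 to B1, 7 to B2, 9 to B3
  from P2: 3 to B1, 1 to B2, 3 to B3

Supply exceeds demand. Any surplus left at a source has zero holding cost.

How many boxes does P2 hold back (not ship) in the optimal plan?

0

Minimum-cost shipments:
  P1 to B1: 20 × 5 = 100
  P1 to B2: 10 × 7 = 70
  P2 to B3: 50 × 3 = 150
Total cost = 320.
P2 ships 50 of its 50, leaving 0.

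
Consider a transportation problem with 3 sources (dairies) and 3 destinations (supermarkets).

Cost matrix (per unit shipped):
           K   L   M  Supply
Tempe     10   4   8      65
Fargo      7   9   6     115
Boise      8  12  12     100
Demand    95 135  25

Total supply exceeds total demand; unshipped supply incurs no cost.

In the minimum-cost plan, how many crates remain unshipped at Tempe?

An optimal plan:
  Tempe->L: 65 × 4 = 260
  Fargo->K: 20 × 7 = 140
  Fargo->L: 70 × 9 = 630
  Fargo->M: 25 × 6 = 150
  Boise->K: 75 × 8 = 600
Total cost = 1780.
Tempe ships 65 of its 65, leaving 0.

0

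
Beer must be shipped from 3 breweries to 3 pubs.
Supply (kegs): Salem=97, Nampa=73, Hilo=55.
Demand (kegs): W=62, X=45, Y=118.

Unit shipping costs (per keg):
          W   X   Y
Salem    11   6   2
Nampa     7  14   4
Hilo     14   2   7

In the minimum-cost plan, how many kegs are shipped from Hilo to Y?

10

Optimal shipments:
  Salem–Y: 97 kegs
  Nampa–W: 62 kegs
  Nampa–Y: 11 kegs
  Hilo–X: 45 kegs
  Hilo–Y: 10 kegs
Total cost = 832.
So Hilo→Y carries 10 kegs.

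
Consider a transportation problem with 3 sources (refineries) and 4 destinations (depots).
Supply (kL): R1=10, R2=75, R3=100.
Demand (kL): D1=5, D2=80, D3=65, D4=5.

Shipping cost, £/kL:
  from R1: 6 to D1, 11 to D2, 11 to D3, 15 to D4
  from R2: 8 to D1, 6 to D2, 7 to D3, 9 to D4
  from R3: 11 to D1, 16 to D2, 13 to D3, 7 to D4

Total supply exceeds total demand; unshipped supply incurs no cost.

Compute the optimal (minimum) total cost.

1415

A cheapest plan:
  R1→D1: 5 kL
  R1→D2: 5 kL
  R2→D2: 75 kL
  R3→D3: 65 kL
  R3→D4: 5 kL
Total cost = £1415.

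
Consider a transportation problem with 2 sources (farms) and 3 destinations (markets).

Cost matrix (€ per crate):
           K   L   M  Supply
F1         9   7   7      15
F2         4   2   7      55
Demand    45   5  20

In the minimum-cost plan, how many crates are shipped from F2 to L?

5

The minimum-cost plan:
  F1→M: 15 × €7 = €105
  F2→K: 45 × €4 = €180
  F2→L: 5 × €2 = €10
  F2→M: 5 × €7 = €35
Total cost = €330.
So F2→L carries 5 crates.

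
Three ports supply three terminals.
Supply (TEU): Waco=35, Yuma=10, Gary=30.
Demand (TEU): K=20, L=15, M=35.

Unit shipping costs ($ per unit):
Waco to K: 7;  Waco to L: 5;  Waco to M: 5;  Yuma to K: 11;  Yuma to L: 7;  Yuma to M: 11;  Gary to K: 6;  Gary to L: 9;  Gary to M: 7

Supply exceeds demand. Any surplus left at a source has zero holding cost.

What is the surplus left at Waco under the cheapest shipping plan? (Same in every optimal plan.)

An optimal plan:
  Waco to L: 10 × $5 = $50
  Waco to M: 25 × $5 = $125
  Yuma to L: 5 × $7 = $35
  Gary to K: 20 × $6 = $120
  Gary to M: 10 × $7 = $70
Total cost = $400.
Waco ships 35 of its 35, leaving 0.

0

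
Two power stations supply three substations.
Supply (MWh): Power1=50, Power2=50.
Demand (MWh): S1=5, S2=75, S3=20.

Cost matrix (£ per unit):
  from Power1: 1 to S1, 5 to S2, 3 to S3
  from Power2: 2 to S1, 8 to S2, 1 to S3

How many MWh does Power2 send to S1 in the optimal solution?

The minimum-cost plan:
  Power1->S2: 50 MWh
  Power2->S1: 5 MWh
  Power2->S2: 25 MWh
  Power2->S3: 20 MWh
Total cost = £480.
So Power2→S1 carries 5 MWh.

5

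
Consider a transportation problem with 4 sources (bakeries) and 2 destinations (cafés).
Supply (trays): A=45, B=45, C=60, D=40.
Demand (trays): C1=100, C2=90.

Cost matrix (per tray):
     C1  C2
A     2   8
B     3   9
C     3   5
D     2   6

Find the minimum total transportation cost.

725

An optimal shipping plan:
  A->C1: 45 × 2 = 90
  B->C1: 45 × 3 = 135
  C->C2: 60 × 5 = 300
  D->C1: 10 × 2 = 20
  D->C2: 30 × 6 = 180
Total = 90 + 135 + 300 + 20 + 180 = 725.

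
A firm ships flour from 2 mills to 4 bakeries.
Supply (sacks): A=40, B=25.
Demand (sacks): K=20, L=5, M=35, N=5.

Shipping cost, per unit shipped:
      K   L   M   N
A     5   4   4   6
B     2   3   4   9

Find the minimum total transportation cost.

225

A cheapest plan:
  A–M: 35 × 4 = 140
  A–N: 5 × 6 = 30
  B–K: 20 × 2 = 40
  B–L: 5 × 3 = 15
Total = 140 + 30 + 40 + 15 = 225.
(Supply check: A ships 40; B ships 25.)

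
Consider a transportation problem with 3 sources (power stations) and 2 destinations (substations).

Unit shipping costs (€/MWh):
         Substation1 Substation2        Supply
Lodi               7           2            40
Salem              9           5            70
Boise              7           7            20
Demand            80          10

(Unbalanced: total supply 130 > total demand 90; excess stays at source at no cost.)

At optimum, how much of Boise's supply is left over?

An optimal plan:
  Lodi–Substation1: 30 × €7 = €210
  Lodi–Substation2: 10 × €2 = €20
  Salem–Substation1: 30 × €9 = €270
  Boise–Substation1: 20 × €7 = €140
Total cost = €640.
Boise ships 20 of its 20, leaving 0.

0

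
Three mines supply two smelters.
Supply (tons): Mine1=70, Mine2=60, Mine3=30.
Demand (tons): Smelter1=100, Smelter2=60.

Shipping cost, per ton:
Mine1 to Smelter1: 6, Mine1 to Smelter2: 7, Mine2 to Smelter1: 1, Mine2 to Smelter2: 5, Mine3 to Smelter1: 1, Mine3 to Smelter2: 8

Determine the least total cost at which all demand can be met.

Optimal allocation:
  Mine1->Smelter1: 10 × 6 = 60
  Mine1->Smelter2: 60 × 7 = 420
  Mine2->Smelter1: 60 × 1 = 60
  Mine3->Smelter1: 30 × 1 = 30
Total = 60 + 420 + 60 + 30 = 570.

570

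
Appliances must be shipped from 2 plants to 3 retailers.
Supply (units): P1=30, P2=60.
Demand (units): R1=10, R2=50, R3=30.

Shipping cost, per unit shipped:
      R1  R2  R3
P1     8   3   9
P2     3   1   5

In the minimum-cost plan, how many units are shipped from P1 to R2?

30

Solving gives:
  P1->R2: 30 units
  P2->R1: 10 units
  P2->R2: 20 units
  P2->R3: 30 units
Total cost = 290.
So P1→R2 carries 30 units.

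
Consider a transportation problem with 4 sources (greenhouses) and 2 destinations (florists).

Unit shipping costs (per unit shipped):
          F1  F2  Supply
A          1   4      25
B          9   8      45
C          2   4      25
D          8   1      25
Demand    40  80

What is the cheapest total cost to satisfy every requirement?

Optimal allocation:
  A to F1: 25 × 1 = 25
  B to F2: 45 × 8 = 360
  C to F1: 15 × 2 = 30
  C to F2: 10 × 4 = 40
  D to F2: 25 × 1 = 25
Total = 25 + 360 + 30 + 40 + 25 = 480.
(Supply check: A ships 25; B ships 45; C ships 25; D ships 25.)

480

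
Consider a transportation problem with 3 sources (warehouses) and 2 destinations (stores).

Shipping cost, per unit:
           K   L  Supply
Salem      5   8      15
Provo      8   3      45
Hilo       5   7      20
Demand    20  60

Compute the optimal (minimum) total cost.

340

An optimal shipping plan:
  Salem to K: 15 × 5 = 75
  Provo to L: 45 × 3 = 135
  Hilo to K: 5 × 5 = 25
  Hilo to L: 15 × 7 = 105
Total = 75 + 135 + 25 + 105 = 340.
(Supply check: Salem ships 15; Provo ships 45; Hilo ships 20.)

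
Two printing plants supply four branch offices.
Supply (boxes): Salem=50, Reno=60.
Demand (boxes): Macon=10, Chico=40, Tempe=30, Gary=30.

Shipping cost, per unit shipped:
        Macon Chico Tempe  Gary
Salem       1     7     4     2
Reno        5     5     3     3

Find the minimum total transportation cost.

370

An optimal shipping plan:
  Salem–Macon: 10 × 1 = 10
  Salem–Tempe: 10 × 4 = 40
  Salem–Gary: 30 × 2 = 60
  Reno–Chico: 40 × 5 = 200
  Reno–Tempe: 20 × 3 = 60
Total = 10 + 40 + 60 + 200 + 60 = 370.
(Supply check: Salem ships 50; Reno ships 60.)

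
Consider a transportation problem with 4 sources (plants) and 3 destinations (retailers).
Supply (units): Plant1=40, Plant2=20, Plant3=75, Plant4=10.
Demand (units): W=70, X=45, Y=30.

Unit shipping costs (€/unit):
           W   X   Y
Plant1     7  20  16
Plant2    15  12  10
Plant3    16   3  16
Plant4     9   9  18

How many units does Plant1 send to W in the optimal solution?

Optimal shipments:
  Plant1–W: 40 × €7 = €280
  Plant2–Y: 20 × €10 = €200
  Plant3–W: 20 × €16 = €320
  Plant3–X: 45 × €3 = €135
  Plant3–Y: 10 × €16 = €160
  Plant4–W: 10 × €9 = €90
Total cost = €1185.
So Plant1→W carries 40 units.

40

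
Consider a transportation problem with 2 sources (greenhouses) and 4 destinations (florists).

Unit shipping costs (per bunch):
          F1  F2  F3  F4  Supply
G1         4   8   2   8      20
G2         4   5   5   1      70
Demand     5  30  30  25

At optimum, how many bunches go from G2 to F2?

Solving gives:
  G1–F3: 20 × 2 = 40
  G2–F1: 5 × 4 = 20
  G2–F2: 30 × 5 = 150
  G2–F3: 10 × 5 = 50
  G2–F4: 25 × 1 = 25
Total cost = 285.
So G2→F2 carries 30 bunches.

30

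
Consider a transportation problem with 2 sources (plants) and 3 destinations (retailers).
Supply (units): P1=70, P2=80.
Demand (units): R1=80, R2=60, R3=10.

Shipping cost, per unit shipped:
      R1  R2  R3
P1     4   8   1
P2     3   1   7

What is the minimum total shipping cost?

370

One minimum-cost allocation:
  P1–R1: 60 × 4 = 240
  P1–R3: 10 × 1 = 10
  P2–R1: 20 × 3 = 60
  P2–R2: 60 × 1 = 60
Total = 240 + 10 + 60 + 60 = 370.
(Supply check: P1 ships 70; P2 ships 80.)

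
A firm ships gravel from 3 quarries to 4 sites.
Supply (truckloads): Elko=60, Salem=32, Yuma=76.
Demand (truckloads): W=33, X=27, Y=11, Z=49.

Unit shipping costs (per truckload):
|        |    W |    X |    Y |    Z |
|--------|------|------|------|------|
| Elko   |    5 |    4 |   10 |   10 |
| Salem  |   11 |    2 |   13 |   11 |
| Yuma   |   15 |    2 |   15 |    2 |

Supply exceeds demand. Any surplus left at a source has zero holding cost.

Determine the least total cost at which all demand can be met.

Optimal allocation:
  Elko→W: 33 × 5 = 165
  Elko→Y: 11 × 10 = 110
  Salem→X: 27 × 2 = 54
  Yuma→Z: 49 × 2 = 98
Total = 165 + 110 + 54 + 98 = 427.
(Supply check: Elko ships 44; Salem ships 27; Yuma ships 49.)

427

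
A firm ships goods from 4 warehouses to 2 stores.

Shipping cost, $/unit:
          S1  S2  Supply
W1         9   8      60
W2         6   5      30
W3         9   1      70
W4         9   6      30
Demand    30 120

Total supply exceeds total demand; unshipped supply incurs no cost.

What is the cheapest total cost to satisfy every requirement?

590

A cheapest plan:
  W1→S2: 20 × $8 = $160
  W2→S1: 30 × $6 = $180
  W3→S2: 70 × $1 = $70
  W4→S2: 30 × $6 = $180
Total = 160 + 180 + 70 + 180 = $590.
(Supply check: W1 ships 20; W2 ships 30; W3 ships 70; W4 ships 30.)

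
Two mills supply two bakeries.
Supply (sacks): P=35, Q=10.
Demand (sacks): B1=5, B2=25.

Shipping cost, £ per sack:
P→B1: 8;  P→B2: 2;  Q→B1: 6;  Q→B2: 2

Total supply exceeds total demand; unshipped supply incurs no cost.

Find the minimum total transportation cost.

80

One minimum-cost allocation:
  P–B2: 20 × £2 = £40
  Q–B1: 5 × £6 = £30
  Q–B2: 5 × £2 = £10
Total = 40 + 30 + 10 = £80.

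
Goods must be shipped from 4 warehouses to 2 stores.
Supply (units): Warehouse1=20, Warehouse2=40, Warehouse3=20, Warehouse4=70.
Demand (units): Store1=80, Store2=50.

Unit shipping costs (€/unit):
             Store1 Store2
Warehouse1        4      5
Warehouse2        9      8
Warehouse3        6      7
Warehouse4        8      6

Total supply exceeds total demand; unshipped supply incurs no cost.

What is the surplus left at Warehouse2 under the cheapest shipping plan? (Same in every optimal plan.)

20

An optimal plan:
  Warehouse1->Store1: 20 units
  Warehouse2->Store1: 20 units
  Warehouse3->Store1: 20 units
  Warehouse4->Store1: 20 units
  Warehouse4->Store2: 50 units
Total cost = €840.
Warehouse2 ships 20 of its 40, leaving 20.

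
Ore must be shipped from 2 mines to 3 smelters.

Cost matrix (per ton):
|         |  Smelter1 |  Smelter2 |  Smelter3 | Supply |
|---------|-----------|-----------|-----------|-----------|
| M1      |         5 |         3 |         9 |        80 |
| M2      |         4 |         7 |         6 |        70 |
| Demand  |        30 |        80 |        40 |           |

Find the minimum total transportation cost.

600

A cheapest plan:
  M1->Smelter2: 80 × 3 = 240
  M2->Smelter1: 30 × 4 = 120
  M2->Smelter3: 40 × 6 = 240
Total = 240 + 120 + 240 = 600.
(Supply check: M1 ships 80; M2 ships 70.)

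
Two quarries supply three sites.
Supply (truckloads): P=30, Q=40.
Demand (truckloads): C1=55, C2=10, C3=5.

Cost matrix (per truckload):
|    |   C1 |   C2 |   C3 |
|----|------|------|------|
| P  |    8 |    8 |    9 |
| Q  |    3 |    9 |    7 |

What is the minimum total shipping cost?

One minimum-cost allocation:
  P to C1: 15 truckloads
  P to C2: 10 truckloads
  P to C3: 5 truckloads
  Q to C1: 40 truckloads
Total cost = 365.

365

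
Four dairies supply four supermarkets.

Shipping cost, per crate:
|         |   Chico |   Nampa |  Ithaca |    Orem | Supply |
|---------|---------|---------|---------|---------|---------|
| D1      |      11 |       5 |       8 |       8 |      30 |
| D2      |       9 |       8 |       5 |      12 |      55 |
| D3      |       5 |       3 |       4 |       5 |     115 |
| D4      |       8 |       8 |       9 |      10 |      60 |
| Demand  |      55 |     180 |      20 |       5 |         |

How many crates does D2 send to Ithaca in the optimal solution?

The minimum-cost plan:
  D1->Nampa: 30 × 5 = 150
  D2->Nampa: 35 × 8 = 280
  D2->Ithaca: 20 × 5 = 100
  D3->Nampa: 115 × 3 = 345
  D4->Chico: 55 × 8 = 440
  D4->Orem: 5 × 10 = 50
Total cost = 1365.
So D2→Ithaca carries 20 crates.

20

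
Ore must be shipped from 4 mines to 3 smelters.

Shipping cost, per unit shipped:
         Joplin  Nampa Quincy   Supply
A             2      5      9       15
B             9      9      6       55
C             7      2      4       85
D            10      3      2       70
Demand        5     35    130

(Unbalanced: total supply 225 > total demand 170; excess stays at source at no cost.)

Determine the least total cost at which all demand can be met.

Optimal allocation:
  A to Joplin: 5 tons
  B to Quincy: 10 tons
  C to Nampa: 35 tons
  C to Quincy: 50 tons
  D to Quincy: 70 tons
Total cost = 480.
(Supply check: A ships 5; B ships 10; C ships 85; D ships 70.)

480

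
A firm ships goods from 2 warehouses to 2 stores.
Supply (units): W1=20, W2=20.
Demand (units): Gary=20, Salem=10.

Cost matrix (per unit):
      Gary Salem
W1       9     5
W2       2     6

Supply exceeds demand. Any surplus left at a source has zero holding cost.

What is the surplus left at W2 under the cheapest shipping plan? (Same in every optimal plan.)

0

An optimal plan:
  W1 to Salem: 10 × 5 = 50
  W2 to Gary: 20 × 2 = 40
Total cost = 90.
W2 ships 20 of its 20, leaving 0.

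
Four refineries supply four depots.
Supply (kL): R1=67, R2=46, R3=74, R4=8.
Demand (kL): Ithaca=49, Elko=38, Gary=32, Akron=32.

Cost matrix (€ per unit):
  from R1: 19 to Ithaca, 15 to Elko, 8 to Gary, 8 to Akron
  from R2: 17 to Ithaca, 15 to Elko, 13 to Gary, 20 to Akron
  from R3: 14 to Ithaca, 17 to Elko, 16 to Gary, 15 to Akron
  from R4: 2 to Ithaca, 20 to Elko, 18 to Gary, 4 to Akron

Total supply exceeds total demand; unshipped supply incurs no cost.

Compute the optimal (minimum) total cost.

One minimum-cost allocation:
  R1→Gary: 32 kL
  R1→Akron: 32 kL
  R2→Elko: 38 kL
  R3→Ithaca: 41 kL
  R4→Ithaca: 8 kL
Total cost = €1672.
(Supply check: R1 ships 64; R2 ships 38; R3 ships 41; R4 ships 8.)

1672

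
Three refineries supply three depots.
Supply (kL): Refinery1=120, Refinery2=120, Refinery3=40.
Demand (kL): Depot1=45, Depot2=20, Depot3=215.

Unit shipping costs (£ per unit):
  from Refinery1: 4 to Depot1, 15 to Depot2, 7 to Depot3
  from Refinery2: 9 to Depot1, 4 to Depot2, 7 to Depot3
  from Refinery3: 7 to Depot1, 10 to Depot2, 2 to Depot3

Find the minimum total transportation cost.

1565

A cheapest plan:
  Refinery1->Depot1: 45 × £4 = £180
  Refinery1->Depot3: 75 × £7 = £525
  Refinery2->Depot2: 20 × £4 = £80
  Refinery2->Depot3: 100 × £7 = £700
  Refinery3->Depot3: 40 × £2 = £80
Total = 180 + 525 + 80 + 700 + 80 = £1565.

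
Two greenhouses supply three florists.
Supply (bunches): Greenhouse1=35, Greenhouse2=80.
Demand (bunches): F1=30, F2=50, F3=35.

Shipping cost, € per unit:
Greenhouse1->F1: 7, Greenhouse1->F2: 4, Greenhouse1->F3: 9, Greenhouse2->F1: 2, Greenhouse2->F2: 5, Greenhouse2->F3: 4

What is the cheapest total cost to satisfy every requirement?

A cheapest plan:
  Greenhouse1 to F2: 35 × €4 = €140
  Greenhouse2 to F1: 30 × €2 = €60
  Greenhouse2 to F2: 15 × €5 = €75
  Greenhouse2 to F3: 35 × €4 = €140
Total = 140 + 60 + 75 + 140 = €415.

415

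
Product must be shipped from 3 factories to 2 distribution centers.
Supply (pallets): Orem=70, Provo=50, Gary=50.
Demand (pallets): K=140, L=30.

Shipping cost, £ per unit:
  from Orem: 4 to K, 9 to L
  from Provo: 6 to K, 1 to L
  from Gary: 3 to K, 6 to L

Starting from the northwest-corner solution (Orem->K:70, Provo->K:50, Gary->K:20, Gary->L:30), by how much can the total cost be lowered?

Current plan cost = 70·4 + 50·6 + 20·3 + 30·6 = £820.
Optimal plan:
  Orem→K: 70 × £4 = £280
  Provo→K: 20 × £6 = £120
  Provo→L: 30 × £1 = £30
  Gary→K: 50 × £3 = £150
Optimal cost = £580.
Saving = 820 − 580 = £240.

240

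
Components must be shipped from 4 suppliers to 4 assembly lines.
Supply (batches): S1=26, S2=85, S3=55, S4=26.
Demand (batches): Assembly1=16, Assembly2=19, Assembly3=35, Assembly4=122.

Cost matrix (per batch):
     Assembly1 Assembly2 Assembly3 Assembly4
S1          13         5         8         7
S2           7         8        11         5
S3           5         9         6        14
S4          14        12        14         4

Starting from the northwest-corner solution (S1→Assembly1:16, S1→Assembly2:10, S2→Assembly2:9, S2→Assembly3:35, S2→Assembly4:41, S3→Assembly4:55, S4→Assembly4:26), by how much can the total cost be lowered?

Current plan cost = 16·13 + 10·5 + 9·8 + 35·11 + 41·5 + 55·14 + 26·4 = 1794.
Optimal plan:
  S1→Assembly2: 15 batches
  S1→Assembly4: 11 batches
  S2→Assembly4: 85 batches
  S3→Assembly1: 16 batches
  S3→Assembly2: 4 batches
  S3→Assembly3: 35 batches
  S4→Assembly4: 26 batches
Optimal cost = 1007.
Saving = 1794 − 1007 = 787.

787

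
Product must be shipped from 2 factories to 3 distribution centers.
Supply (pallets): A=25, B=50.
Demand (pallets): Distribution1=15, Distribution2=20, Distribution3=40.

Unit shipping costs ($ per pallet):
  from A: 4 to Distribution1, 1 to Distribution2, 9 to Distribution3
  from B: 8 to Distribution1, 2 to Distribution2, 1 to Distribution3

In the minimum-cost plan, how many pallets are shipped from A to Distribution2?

10

Solving gives:
  A→Distribution1: 15 × $4 = $60
  A→Distribution2: 10 × $1 = $10
  B→Distribution2: 10 × $2 = $20
  B→Distribution3: 40 × $1 = $40
Total cost = $130.
So A→Distribution2 carries 10 pallets.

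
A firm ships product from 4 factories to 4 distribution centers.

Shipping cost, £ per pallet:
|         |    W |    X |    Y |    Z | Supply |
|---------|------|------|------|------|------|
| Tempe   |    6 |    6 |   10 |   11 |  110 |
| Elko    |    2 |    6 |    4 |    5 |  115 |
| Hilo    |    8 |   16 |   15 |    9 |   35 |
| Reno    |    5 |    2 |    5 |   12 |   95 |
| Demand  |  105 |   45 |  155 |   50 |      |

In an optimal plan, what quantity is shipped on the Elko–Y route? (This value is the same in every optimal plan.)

100

The minimum-cost plan:
  Tempe–W: 105 pallets
  Tempe–X: 5 pallets
  Elko–Y: 100 pallets
  Elko–Z: 15 pallets
  Hilo–Z: 35 pallets
  Reno–X: 40 pallets
  Reno–Y: 55 pallets
Total cost = £1805.
So Elko→Y carries 100 pallets.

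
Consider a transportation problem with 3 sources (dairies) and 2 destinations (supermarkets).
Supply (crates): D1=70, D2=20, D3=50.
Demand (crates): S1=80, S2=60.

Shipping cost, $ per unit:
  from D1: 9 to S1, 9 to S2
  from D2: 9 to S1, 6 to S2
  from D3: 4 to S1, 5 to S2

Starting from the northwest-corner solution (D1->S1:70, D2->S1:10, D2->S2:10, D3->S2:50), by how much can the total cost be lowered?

Current plan cost = 70·9 + 10·9 + 10·6 + 50·5 = $1030.
Optimal plan:
  D1→S1: 30 × $9 = $270
  D1→S2: 40 × $9 = $360
  D2→S2: 20 × $6 = $120
  D3→S1: 50 × $4 = $200
Optimal cost = $950.
Saving = 1030 − 950 = $80.

80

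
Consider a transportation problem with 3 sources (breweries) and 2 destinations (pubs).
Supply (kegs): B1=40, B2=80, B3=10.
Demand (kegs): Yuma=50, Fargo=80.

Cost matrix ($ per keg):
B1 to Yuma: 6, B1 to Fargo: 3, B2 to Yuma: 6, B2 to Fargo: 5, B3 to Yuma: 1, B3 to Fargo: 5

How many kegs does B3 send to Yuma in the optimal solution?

10

Optimal shipments:
  B1→Fargo: 40 × $3 = $120
  B2→Yuma: 40 × $6 = $240
  B2→Fargo: 40 × $5 = $200
  B3→Yuma: 10 × $1 = $10
Total cost = $570.
So B3→Yuma carries 10 kegs.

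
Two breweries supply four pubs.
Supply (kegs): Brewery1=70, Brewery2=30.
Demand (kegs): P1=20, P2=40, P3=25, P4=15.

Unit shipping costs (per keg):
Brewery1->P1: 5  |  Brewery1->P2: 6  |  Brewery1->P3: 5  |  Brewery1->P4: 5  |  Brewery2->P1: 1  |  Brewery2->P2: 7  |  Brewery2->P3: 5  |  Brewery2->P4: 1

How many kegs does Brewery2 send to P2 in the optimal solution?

0

Optimal shipments:
  Brewery1–P1: 5 × 5 = 25
  Brewery1–P2: 40 × 6 = 240
  Brewery1–P3: 25 × 5 = 125
  Brewery2–P1: 15 × 1 = 15
  Brewery2–P4: 15 × 1 = 15
Total cost = 420.
The route Brewery2→P2 is not used.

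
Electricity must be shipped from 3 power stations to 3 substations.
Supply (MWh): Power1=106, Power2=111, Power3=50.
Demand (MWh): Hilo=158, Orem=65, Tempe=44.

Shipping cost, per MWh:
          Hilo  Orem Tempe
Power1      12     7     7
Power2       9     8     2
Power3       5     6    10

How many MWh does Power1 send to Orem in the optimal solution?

The minimum-cost plan:
  Power1 to Hilo: 41 × 12 = 492
  Power1 to Orem: 65 × 7 = 455
  Power2 to Hilo: 67 × 9 = 603
  Power2 to Tempe: 44 × 2 = 88
  Power3 to Hilo: 50 × 5 = 250
Total cost = 1888.
So Power1→Orem carries 65 MWh.

65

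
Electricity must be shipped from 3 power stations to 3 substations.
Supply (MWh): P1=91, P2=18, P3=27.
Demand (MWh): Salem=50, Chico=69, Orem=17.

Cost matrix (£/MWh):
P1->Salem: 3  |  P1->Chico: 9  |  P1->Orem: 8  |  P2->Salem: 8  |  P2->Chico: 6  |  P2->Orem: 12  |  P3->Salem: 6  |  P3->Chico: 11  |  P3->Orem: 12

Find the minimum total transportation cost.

One minimum-cost allocation:
  P1->Salem: 50 × £3 = £150
  P1->Chico: 24 × £9 = £216
  P1->Orem: 17 × £8 = £136
  P2->Chico: 18 × £6 = £108
  P3->Chico: 27 × £11 = £297
Total = 150 + 216 + 136 + 108 + 297 = £907.

907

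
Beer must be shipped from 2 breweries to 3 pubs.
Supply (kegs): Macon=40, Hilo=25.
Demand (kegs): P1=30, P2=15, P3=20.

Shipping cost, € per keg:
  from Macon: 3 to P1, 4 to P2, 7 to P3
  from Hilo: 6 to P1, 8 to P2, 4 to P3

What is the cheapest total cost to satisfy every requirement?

Optimal allocation:
  Macon–P1: 25 × €3 = €75
  Macon–P2: 15 × €4 = €60
  Hilo–P1: 5 × €6 = €30
  Hilo–P3: 20 × €4 = €80
Total = 75 + 60 + 30 + 80 = €245.

245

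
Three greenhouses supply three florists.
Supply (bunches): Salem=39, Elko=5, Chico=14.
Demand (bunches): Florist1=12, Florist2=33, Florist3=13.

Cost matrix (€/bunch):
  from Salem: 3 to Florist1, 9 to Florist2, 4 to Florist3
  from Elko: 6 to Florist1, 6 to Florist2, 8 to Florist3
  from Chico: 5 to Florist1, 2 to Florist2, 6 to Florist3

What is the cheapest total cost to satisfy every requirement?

272

Optimal allocation:
  Salem→Florist1: 12 × €3 = €36
  Salem→Florist2: 14 × €9 = €126
  Salem→Florist3: 13 × €4 = €52
  Elko→Florist2: 5 × €6 = €30
  Chico→Florist2: 14 × €2 = €28
Total = 36 + 126 + 52 + 30 + 28 = €272.
(Supply check: Salem ships 39; Elko ships 5; Chico ships 14.)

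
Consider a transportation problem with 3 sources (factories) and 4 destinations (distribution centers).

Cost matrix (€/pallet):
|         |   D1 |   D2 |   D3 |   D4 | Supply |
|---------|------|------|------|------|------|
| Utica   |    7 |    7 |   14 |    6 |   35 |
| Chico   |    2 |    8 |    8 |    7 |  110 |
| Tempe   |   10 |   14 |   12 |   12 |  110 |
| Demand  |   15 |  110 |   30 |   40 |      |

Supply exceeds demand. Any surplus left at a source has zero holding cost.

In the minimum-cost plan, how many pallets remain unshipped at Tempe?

Minimum-cost shipments:
  Utica–D2: 15 pallets
  Utica–D4: 20 pallets
  Chico–D1: 15 pallets
  Chico–D2: 95 pallets
  Tempe–D3: 30 pallets
  Tempe–D4: 20 pallets
Total cost = €1615.
Tempe ships 50 of its 110, leaving 60.

60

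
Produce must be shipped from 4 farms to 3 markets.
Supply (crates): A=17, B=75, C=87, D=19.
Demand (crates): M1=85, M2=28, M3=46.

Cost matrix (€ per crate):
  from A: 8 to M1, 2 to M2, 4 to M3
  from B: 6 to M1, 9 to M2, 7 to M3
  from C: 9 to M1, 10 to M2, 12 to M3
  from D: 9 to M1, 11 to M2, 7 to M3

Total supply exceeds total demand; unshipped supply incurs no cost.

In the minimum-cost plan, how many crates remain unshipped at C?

39

An optimal plan:
  A to M2: 17 crates
  B to M1: 48 crates
  B to M3: 27 crates
  C to M1: 37 crates
  C to M2: 11 crates
  D to M3: 19 crates
Total cost = €1087.
C ships 48 of its 87, leaving 39.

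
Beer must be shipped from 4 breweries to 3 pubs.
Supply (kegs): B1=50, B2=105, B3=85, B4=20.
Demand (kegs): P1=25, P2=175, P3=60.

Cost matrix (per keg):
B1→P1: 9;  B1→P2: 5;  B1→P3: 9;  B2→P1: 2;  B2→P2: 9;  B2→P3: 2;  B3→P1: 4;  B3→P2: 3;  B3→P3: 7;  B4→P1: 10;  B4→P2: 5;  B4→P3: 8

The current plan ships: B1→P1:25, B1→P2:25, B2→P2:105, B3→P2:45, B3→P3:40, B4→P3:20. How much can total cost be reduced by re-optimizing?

Current plan cost = 25·9 + 25·5 + 105·9 + 45·3 + 40·7 + 20·8 = 1870.
Optimal plan:
  B1→P2: 50 × 5 = 250
  B2→P1: 25 × 2 = 50
  B2→P2: 20 × 9 = 180
  B2→P3: 60 × 2 = 120
  B3→P2: 85 × 3 = 255
  B4→P2: 20 × 5 = 100
Optimal cost = 955.
Saving = 1870 − 955 = 915.

915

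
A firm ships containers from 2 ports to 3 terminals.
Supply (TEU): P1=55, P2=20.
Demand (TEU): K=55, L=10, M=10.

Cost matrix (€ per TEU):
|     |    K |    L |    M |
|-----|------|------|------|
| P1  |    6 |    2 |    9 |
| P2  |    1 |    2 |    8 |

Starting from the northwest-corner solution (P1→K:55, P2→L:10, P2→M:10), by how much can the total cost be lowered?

90

Current plan cost = 55·6 + 10·2 + 10·8 = €430.
Optimal plan:
  P1 to K: 35 × €6 = €210
  P1 to L: 10 × €2 = €20
  P1 to M: 10 × €9 = €90
  P2 to K: 20 × €1 = €20
Optimal cost = €340.
Saving = 430 − 340 = €90.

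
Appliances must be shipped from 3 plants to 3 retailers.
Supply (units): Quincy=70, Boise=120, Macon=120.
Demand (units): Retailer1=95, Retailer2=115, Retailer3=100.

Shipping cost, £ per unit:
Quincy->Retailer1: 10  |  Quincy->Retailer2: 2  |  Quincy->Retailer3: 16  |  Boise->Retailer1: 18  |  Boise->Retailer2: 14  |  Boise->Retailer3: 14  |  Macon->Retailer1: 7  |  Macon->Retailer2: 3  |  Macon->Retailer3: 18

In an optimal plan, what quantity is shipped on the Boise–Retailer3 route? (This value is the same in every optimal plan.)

100

Solving gives:
  Quincy→Retailer2: 70 × £2 = £140
  Boise→Retailer1: 20 × £18 = £360
  Boise→Retailer3: 100 × £14 = £1400
  Macon→Retailer1: 75 × £7 = £525
  Macon→Retailer2: 45 × £3 = £135
Total cost = £2560.
So Boise→Retailer3 carries 100 units.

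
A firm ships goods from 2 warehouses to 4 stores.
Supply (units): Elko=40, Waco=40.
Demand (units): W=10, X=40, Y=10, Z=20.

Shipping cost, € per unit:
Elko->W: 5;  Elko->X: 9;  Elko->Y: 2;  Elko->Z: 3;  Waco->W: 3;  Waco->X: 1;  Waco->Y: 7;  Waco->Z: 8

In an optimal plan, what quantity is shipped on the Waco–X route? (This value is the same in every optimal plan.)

40

Optimal shipments:
  Elko→W: 10 × €5 = €50
  Elko→Y: 10 × €2 = €20
  Elko→Z: 20 × €3 = €60
  Waco→X: 40 × €1 = €40
Total cost = €170.
So Waco→X carries 40 units.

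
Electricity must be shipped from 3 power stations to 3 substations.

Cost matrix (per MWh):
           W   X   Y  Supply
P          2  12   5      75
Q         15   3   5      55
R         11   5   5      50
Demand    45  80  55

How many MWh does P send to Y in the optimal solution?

Solving gives:
  P→W: 45 × 2 = 90
  P→Y: 30 × 5 = 150
  Q→X: 55 × 3 = 165
  R→X: 25 × 5 = 125
  R→Y: 25 × 5 = 125
Total cost = 655.
So P→Y carries 30 MWh.

30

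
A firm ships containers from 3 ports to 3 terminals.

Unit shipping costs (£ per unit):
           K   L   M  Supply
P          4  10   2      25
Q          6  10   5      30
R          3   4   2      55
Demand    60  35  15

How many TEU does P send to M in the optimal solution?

15

Optimal shipments:
  P–K: 10 TEU
  P–M: 15 TEU
  Q–K: 30 TEU
  R–K: 20 TEU
  R–L: 35 TEU
Total cost = £450.
So P→M carries 15 TEU.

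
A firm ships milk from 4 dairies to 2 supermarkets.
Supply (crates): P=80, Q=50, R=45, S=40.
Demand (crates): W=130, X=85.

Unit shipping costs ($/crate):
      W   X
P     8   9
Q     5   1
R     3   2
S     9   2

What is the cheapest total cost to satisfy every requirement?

925

Optimal allocation:
  P->W: 80 × $8 = $640
  Q->W: 5 × $5 = $25
  Q->X: 45 × $1 = $45
  R->W: 45 × $3 = $135
  S->X: 40 × $2 = $80
Total = 640 + 25 + 45 + 135 + 80 = $925.
(Supply check: P ships 80; Q ships 50; R ships 45; S ships 40.)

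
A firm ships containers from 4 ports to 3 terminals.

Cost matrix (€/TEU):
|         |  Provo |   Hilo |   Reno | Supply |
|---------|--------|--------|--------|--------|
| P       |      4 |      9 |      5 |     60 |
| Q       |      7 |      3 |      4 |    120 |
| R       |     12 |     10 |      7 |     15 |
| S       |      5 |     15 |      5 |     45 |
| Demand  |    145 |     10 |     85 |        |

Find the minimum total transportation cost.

An optimal shipping plan:
  P–Provo: 60 × €4 = €240
  Q–Provo: 40 × €7 = €280
  Q–Hilo: 10 × €3 = €30
  Q–Reno: 70 × €4 = €280
  R–Reno: 15 × €7 = €105
  S–Provo: 45 × €5 = €225
Total = 240 + 280 + 30 + 280 + 105 + 225 = €1160.

1160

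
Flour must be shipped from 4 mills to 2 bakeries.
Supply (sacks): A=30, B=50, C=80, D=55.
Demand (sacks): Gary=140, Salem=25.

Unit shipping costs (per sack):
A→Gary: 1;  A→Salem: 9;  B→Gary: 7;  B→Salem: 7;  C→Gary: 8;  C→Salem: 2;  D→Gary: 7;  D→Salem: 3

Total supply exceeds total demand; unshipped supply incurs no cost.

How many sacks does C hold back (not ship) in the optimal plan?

Minimum-cost shipments:
  A to Gary: 30 sacks
  B to Gary: 50 sacks
  C to Gary: 5 sacks
  C to Salem: 25 sacks
  D to Gary: 55 sacks
Total cost = 855.
C ships 30 of its 80, leaving 50.

50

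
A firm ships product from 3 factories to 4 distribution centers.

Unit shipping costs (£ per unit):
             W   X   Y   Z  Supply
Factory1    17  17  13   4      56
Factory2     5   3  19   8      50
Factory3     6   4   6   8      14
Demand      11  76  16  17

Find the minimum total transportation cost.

Optimal allocation:
  Factory1–W: 11 pallets
  Factory1–X: 12 pallets
  Factory1–Y: 16 pallets
  Factory1–Z: 17 pallets
  Factory2–X: 50 pallets
  Factory3–X: 14 pallets
Total cost = £873.

873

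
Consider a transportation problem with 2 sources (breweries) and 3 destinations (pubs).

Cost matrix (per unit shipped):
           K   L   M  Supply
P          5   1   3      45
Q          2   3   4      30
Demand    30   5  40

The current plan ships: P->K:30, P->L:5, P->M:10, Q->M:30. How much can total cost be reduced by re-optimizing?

Current plan cost = 30·5 + 5·1 + 10·3 + 30·4 = 305.
Optimal plan:
  P->L: 5 × 1 = 5
  P->M: 40 × 3 = 120
  Q->K: 30 × 2 = 60
Optimal cost = 185.
Saving = 305 − 185 = 120.

120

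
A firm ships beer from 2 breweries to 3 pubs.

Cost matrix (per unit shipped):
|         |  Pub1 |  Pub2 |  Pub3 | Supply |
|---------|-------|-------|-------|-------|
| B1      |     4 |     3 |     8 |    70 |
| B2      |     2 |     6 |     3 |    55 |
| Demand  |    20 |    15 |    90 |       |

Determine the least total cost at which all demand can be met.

One minimum-cost allocation:
  B1→Pub1: 20 × 4 = 80
  B1→Pub2: 15 × 3 = 45
  B1→Pub3: 35 × 8 = 280
  B2→Pub3: 55 × 3 = 165
Total = 80 + 45 + 280 + 165 = 570.

570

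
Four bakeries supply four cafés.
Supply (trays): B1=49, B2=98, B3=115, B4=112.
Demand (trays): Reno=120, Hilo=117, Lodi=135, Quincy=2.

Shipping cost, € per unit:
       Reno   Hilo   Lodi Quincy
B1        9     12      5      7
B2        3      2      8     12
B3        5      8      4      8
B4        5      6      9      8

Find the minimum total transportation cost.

An optimal shipping plan:
  B1–Lodi: 47 × €5 = €235
  B1–Quincy: 2 × €7 = €14
  B2–Hilo: 98 × €2 = €196
  B3–Reno: 27 × €5 = €135
  B3–Lodi: 88 × €4 = €352
  B4–Reno: 93 × €5 = €465
  B4–Hilo: 19 × €6 = €114
Total = 235 + 14 + 196 + 135 + 352 + 465 + 114 = €1511.

1511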